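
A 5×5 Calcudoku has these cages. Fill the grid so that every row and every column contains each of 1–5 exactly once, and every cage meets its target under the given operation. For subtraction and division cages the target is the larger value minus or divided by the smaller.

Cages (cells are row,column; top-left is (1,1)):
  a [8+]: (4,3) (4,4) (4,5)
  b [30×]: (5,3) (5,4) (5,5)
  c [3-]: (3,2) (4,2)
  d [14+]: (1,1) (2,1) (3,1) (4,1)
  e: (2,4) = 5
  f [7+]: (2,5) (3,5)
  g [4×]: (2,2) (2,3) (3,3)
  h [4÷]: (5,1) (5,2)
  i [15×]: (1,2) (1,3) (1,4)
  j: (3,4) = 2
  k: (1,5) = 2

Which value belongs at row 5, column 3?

2

Cage k is given, leaving (1,5) = 2.
Cage e is given, which forces (2,4) = 5.
Cage j is given, so (3,4) = 2.
Column 4 already has 2, which forces (5,4) = 3.
Row 5 now contains 3; hence (5,5) = 5.
Column 4 now contains 3, which forces (1,4) = 1.
The 3 cells of cage g must have product 4, which forces (2,2) = 1.
The 3 cells of cage g must have product 4; hence (2,3) = 4.
Row 2 already has 4, so (2,5) = 3.
Row 3 already has 2, leaving (3,3) = 1.
Column 5 now contains 3, so (3,5) = 4.
Column 3 already has 1, leaving (4,3) = 3.
1 is placed in column 4; hence (4,4) = 4.
Column 5 now contains 4, leaving (4,5) = 1.
1 is placed in column 2, which forces (5,2) = 4.
5 is placed in row 5, so (5,3) = 2.
Cage d needs sum 14; hence (1,1) = 4.
The 3 cells of cage i must have product 15, which forces (1,2) = 3.
Column 3 already has 3, so (1,3) = 5.
Row 2 already has 3, leaving (2,1) = 2.
The 4 cells of cage d must have sum 14, so (3,1) = 3.
4 is placed in row 3, so (3,2) = 5.
Cage d needs sum 14, leaving (4,1) = 5.
Row 4 now contains 4; hence (4,2) = 2.
Row 5 now contains 4, so (5,1) = 1.
Filled in: 4 3 5 1 2 / 2 1 4 5 3 / 3 5 1 2 4 / 5 2 3 4 1 / 1 4 2 3 5.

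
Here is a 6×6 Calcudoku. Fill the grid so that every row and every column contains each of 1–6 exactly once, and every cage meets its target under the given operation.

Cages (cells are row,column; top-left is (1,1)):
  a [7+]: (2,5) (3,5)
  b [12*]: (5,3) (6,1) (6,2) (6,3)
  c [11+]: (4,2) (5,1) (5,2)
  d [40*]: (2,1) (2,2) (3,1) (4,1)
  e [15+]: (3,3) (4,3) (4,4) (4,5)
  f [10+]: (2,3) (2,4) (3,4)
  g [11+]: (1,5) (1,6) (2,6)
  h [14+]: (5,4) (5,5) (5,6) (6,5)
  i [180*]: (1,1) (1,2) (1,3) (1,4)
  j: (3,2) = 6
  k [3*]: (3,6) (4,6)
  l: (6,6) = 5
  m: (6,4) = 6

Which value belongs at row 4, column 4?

Cage j is given; hence (3,2) = 6.
Cage m is a single given cell, which forces (6,4) = 6.
L is a freebie, which forces (6,6) = 5.
The only place for 1 in row 1 is (1,5).
Row 1 needs a 4, and only (1,6) is open for it.
Column 6 already has 4, leaving (2,6) = 6.
Column 6 now contains 6; hence (5,6) = 2.
Row 5 now contains 2, which forces (5,3) = 1.
The only place for 2 in row 6 is (6,5).
The 4 cells of cage h must have sum 14, leaving (5,4) = 4.
The 4 cells of cage h must have sum 14, leaving (5,5) = 6.
Cage c needs sum 11, leaving (4,2) = 3.
3 is placed in row 4, leaving (4,6) = 1.
The 3 cells of cage c must have sum 11; hence (5,1) = 3.
Cage c needs sum 11, which forces (5,2) = 5.
Column 2 already has 5, leaving (1,2) = 2.
1 is placed in column 6, which forces (3,6) = 3.
Cage b has product 12, leaving (6,3) = 3.
Cage i has product 180, so (1,4) = 3.
Cage a's pair has sum 7, which forces (2,5) = 3.
3 is placed in row 3, leaving (3,5) = 4.
Column 5 already has 4, which forces (4,5) = 5.
The 3 cells of cage f must have sum 10, which forces (2,3) = 4.
Row 3 already has 4, so (3,3) = 2.
Cage e has sum 15; hence (4,3) = 6.
5 is placed in row 4, leaving (4,4) = 2.
The 4 cells of cage i must have product 180, which forces (1,1) = 6.
Column 3 now contains 6, which forces (1,3) = 5.
Cage d needs product 40, leaving (2,1) = 2.
4 is placed in row 2; hence (2,2) = 1.
1 is placed in row 2, so (2,4) = 5.
Cage d needs product 40, which forces (3,1) = 5.
5 is placed in column 4, so (3,4) = 1.
2 is placed in row 4, leaving (4,1) = 4.
4 is placed in column 1; hence (6,1) = 1.
Column 2 already has 1; hence (6,2) = 4.
Filled in: 6 2 5 3 1 4 / 2 1 4 5 3 6 / 5 6 2 1 4 3 / 4 3 6 2 5 1 / 3 5 1 4 6 2 / 1 4 3 6 2 5.

2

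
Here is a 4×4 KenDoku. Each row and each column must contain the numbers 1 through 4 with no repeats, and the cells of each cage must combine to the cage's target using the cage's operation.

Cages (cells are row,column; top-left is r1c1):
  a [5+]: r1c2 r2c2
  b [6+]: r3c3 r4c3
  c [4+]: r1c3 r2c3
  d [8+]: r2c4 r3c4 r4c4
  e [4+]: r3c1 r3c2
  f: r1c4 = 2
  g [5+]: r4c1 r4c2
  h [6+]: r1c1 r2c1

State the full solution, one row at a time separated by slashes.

4 1 3 2 / 2 4 1 3 / 1 3 2 4 / 3 2 4 1

F is a freebie, which forces r1c4 = 2.
2 is placed in row 1, leaving r1c1 = 4.
Cage h needs two cells with sum 6, leaving r2c1 = 2.
Cage a needs two cells with sum 5; hence r1c2 = 1.
Row 1 already has 1; hence r1c3 = 3.
Cage a's pair has sum 5; hence r2c2 = 4.
3 is placed in column 3; hence r2c3 = 1.
1 is placed in row 2, so r2c4 = 3.
Column 2 already has 1, leaving r3c2 = 3.
4 is placed in column 2, so r4c2 = 2.
Row 4 now contains 2, so r4c3 = 4.
4 is placed in row 4, leaving r4c4 = 1.
Row 3 already has 3, which forces r3c1 = 1.
Column 3 already has 4, so r3c3 = 2.
Column 4 already has 1, leaving r3c4 = 4.
1 is placed in row 4; hence r4c1 = 3.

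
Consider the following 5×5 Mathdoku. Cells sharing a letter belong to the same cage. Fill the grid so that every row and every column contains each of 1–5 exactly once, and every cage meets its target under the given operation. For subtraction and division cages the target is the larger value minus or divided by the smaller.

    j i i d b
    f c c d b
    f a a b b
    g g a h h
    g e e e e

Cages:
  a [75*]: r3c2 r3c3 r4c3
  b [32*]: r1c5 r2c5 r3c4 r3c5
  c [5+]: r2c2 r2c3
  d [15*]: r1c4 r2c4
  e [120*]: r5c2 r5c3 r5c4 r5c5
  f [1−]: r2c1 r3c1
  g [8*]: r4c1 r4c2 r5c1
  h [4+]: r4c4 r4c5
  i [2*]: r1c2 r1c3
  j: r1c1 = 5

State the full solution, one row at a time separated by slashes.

5 1 2 3 4 / 3 4 1 5 2 / 2 5 3 4 1 / 4 2 5 1 3 / 1 3 4 2 5

J is a freebie, which forces r1c1 = 5.
Row 1 now contains 5, which forces r1c4 = 3.
Column 4 now contains 3, which forces r2c4 = 5.
Cage a has product 75, leaving r3c2 = 5.
The 3 cells of cage a must have product 75; hence r3c3 = 3.
Cage b has product 32, so r3c4 = 4.
The 3 cells of cage a must have product 75, so r4c3 = 5.
Column 4 now contains 3, leaving r4c4 = 1.
Row 4 already has 1, which forces r4c5 = 3.
Column 4 already has 4, which forces r5c4 = 2.
Cage g has product 8, which forces r5c1 = 1.
Cage e has product 120; hence r5c2 = 3.
2 is placed in row 5, so r5c3 = 4.
The 4 cells of cage e must have product 120, so r5c5 = 5.
Cage f's pair has difference 1; hence r2c1 = 3.
The two cells of cage c must have sum 5, leaving r2c2 = 4.
Cage c needs two cells with sum 5, which forces r2c3 = 1.
1 is placed in row 2, leaving r2c5 = 2.
Column 1 already has 1; hence r3c1 = 2.
2 is placed in column 5, leaving r3c5 = 1.
2 is placed in column 1, which forces r4c1 = 4.
Column 2 now contains 4, leaving r4c2 = 2.
Column 2 now contains 2, which forces r1c2 = 1.
1 is placed in column 3, which forces r1c3 = 2.
Column 5 now contains 1; hence r1c5 = 4.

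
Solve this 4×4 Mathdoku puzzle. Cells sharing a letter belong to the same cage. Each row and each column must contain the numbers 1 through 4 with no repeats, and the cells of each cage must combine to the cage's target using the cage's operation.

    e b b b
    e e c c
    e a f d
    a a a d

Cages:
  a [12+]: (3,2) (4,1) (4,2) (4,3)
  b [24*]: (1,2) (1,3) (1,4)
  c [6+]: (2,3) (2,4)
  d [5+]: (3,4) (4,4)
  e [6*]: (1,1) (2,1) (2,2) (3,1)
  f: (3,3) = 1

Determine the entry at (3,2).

3

The 4 cells of cage e must have product 6; hence (2,2) = 1.
Cage f is a single given cell, so (3,3) = 1.
Cage e has product 6; hence (1,1) = 1.
Cage a needs sum 12, so (3,2) = 3.
The 4 cells of cage e must have product 6; hence (2,1) = 3.
Row 3 now contains 3; hence (3,1) = 2.
Row 3 already has 2; hence (3,4) = 4.
2 is placed in column 1, leaving (4,1) = 4.
Row 4 now contains 4, so (4,2) = 2.
Row 4 now contains 2, so (4,3) = 3.
3 is placed in row 4, so (4,4) = 1.
2 is placed in column 2; hence (1,2) = 4.
The 3 cells of cage b must have product 24, so (1,3) = 2.
Cage b has product 24; hence (1,4) = 3.
Cage c's pair has sum 6; hence (2,3) = 4.
4 is placed in column 4; hence (2,4) = 2.
Completed grid: 1 4 2 3 / 3 1 4 2 / 2 3 1 4 / 4 2 3 1.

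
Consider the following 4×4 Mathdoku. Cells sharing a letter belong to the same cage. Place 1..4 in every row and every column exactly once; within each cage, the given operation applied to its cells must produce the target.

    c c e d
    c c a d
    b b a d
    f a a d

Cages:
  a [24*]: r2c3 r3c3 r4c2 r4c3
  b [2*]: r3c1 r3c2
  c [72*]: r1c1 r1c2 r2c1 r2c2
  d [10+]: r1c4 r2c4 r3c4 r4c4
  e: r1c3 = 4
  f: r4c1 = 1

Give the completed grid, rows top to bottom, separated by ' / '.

3 2 4 1 / 4 3 1 2 / 2 1 3 4 / 1 4 2 3

Cage e is given, leaving r1c3 = 4.
F is a freebie, leaving r4c1 = 1.
1 is placed in column 1, which forces r3c1 = 2.
Cage b's pair has product 2; hence r3c2 = 1.
Row 3 now contains 1, so r3c3 = 3.
Row 3 already has 3, which forces r3c4 = 4.
Cage a needs product 24, which forces r4c2 = 4.
3 is placed in column 3; hence r4c3 = 2.
2 is placed in row 4; hence r4c4 = 3.
Column 1 already has 2; hence r1c1 = 3.
Cage c has product 72, which forces r1c2 = 2.
Row 1 now contains 2; hence r1c4 = 1.
Cage c has product 72, so r2c1 = 4.
4 is placed in column 2, which forces r2c2 = 3.
2 is placed in column 3, leaving r2c3 = 1.
Column 4 already has 1, so r2c4 = 2.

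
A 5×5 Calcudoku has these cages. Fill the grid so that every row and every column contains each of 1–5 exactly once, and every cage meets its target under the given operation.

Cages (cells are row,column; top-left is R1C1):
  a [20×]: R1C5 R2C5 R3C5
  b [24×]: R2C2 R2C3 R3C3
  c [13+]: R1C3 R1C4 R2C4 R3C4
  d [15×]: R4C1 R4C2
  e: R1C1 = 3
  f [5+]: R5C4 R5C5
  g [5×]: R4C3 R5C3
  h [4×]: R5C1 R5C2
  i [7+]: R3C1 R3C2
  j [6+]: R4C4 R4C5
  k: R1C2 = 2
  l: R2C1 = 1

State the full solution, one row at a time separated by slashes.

3 2 4 5 1 / 1 4 2 3 5 / 2 5 3 1 4 / 5 3 1 4 2 / 4 1 5 2 3

Cage e is given, leaving R1C1 = 3.
K is a freebie, which forces R1C2 = 2.
Cage l is given; hence R2C1 = 1.
3 is placed in column 1, so R4C1 = 5.
Row 4 now contains 5, so R4C2 = 3.
Row 4 now contains 5; hence R4C3 = 1.
Column 1 already has 1, so R5C1 = 4.
Row 5 already has 4, leaving R5C2 = 1.
Column 3 already has 1, leaving R5C3 = 5.
5 is placed in column 3, leaving R1C3 = 4.
3 is placed in column 2, so R2C2 = 4.
Row 2 already has 4, which forces R2C5 = 5.
4 is placed in column 1; hence R3C1 = 2.
The two cells of cage i must have sum 7, leaving R3C2 = 5.
2 is placed in row 3, so R3C3 = 3.
Row 3 already has 3, so R3C4 = 1.
Row 3 already has 1, which forces R3C5 = 4.
Column 5 now contains 4; hence R4C5 = 2.
2 is placed in column 5, which forces R5C5 = 3.
Column 4 now contains 1, which forces R1C4 = 5.
Column 5 now contains 5, so R1C5 = 1.
3 is placed in column 3, which forces R2C3 = 2.
Row 2 already has 5; hence R2C4 = 3.
Row 4 already has 2, so R4C4 = 4.
3 is placed in row 5, which forces R5C4 = 2.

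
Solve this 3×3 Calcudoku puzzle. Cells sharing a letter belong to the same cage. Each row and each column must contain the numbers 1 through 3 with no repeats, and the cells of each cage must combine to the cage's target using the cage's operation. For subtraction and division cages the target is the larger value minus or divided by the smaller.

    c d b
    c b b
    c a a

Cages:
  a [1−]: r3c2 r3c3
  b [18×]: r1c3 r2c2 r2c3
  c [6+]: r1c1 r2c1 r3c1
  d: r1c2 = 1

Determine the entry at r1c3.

3

D is a freebie; hence r1c2 = 1.
Cage b needs product 18, leaving r1c3 = 3.
Cage b needs product 18, so r2c2 = 3.
The 3 cells of cage b must have product 18, leaving r2c3 = 2.
Column 2 now contains 3, so r3c2 = 2.
2 is placed in column 3, so r3c3 = 1.
Row 1 now contains 3, which forces r1c1 = 2.
2 is placed in row 2; hence r2c1 = 1.
Row 3 already has 1, leaving r3c1 = 3.
Completed grid: 2 1 3 / 1 3 2 / 3 2 1.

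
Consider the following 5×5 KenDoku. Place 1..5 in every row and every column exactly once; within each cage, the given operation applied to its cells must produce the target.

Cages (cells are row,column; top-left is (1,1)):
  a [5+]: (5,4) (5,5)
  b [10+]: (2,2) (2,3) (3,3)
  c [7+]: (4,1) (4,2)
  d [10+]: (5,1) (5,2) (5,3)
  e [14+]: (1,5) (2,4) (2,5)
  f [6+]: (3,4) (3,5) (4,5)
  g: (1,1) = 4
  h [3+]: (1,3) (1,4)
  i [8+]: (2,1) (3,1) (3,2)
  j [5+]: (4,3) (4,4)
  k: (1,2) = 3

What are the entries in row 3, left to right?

3 4 5 2 1

Cage g is a single given cell, leaving (1,1) = 4.
Cage k is given, leaving (1,2) = 3.
Cage e has sum 14, so (1,5) = 5.
The 3 cells of cage e must have sum 14, leaving (2,4) = 5.
Cage e has sum 14, leaving (2,5) = 4.
Cage b has sum 10; hence (2,2) = 2.
Cage b needs sum 10, so (2,3) = 3.
Cage b needs sum 10, leaving (3,3) = 5.
3 is placed in row 2, which forces (2,1) = 1.
Cage i has sum 8, so (3,1) = 3.
Cage i has sum 8, so (3,2) = 4.
Column 1 already has 3; hence (4,1) = 2.
4 is placed in column 2, so (4,2) = 5.
Column 1 already has 3, which forces (5,1) = 5.
5 is placed in column 2, leaving (5,2) = 1.
Cage f needs sum 6; hence (4,5) = 3.
Cage d has sum 10, leaving (5,3) = 4.
Column 5 already has 3; hence (5,5) = 2.
Cage f has sum 6, which forces (3,4) = 2.
2 is placed in column 5, which forces (3,5) = 1.
Column 3 already has 4, leaving (4,3) = 1.
The two cells of cage j must have sum 5, which forces (4,4) = 4.
Row 5 now contains 2, which forces (5,4) = 3.
Column 3 already has 1, leaving (1,3) = 2.
Column 4 now contains 2, which forces (1,4) = 1.
Completed grid: 4 3 2 1 5 / 1 2 3 5 4 / 3 4 5 2 1 / 2 5 1 4 3 / 5 1 4 3 2.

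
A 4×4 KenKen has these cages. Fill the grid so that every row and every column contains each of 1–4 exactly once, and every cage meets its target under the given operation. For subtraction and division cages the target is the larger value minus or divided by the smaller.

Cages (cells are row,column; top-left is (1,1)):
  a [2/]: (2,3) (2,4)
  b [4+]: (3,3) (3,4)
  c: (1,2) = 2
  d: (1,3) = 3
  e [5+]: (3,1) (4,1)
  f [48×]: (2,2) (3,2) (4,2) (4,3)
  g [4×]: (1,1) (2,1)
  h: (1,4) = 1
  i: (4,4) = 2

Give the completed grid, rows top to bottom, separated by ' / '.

C is a freebie; hence (1,2) = 2.
Cage d is given, leaving (1,3) = 3.
H is a freebie; hence (1,4) = 1.
3 is placed in column 3; hence (3,3) = 1.
Column 4 already has 1, leaving (3,4) = 3.
I is a freebie; hence (4,4) = 2.
1 is placed in row 1; hence (1,1) = 4.
Cage g's pair has product 4, so (2,1) = 1.
Row 2 now contains 1, which forces (2,2) = 3.
Cage a's pair has quotient 2, so (2,3) = 2.
Column 4 now contains 2; hence (2,4) = 4.
Column 1 now contains 4, so (3,1) = 2.
Row 3 now contains 3, leaving (3,2) = 4.
Column 1 now contains 1, which forces (4,1) = 3.
3 is placed in column 2; hence (4,2) = 1.
Row 4 now contains 2, which forces (4,3) = 4.

4 2 3 1 / 1 3 2 4 / 2 4 1 3 / 3 1 4 2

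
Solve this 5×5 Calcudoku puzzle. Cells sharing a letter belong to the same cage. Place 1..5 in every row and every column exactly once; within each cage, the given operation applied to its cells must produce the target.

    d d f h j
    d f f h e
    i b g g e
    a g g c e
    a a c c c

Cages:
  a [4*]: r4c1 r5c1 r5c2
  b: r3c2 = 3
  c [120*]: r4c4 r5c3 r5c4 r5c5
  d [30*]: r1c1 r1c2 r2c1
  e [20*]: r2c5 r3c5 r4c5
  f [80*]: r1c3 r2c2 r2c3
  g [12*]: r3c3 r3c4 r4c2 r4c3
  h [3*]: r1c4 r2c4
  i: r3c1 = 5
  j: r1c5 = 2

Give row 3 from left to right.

5 3 1 2 4

Cage f has product 80, so r1c3 = 4.
J is a freebie, leaving r1c5 = 2.
Cage f has product 80, leaving r2c2 = 4.
Cage f has product 80; hence r2c3 = 5.
5 is placed in row 2, leaving r2c5 = 1.
Cage i is a single given cell, leaving r3c1 = 5.
Cage b is given, so r3c2 = 3.
Row 3 already has 5, which forces r3c5 = 4.
Column 5 now contains 4, leaving r4c5 = 5.
Column 5 now contains 5, so r5c5 = 3.
5 is placed in column 1, leaving r1c1 = 3.
Column 2 now contains 3, so r1c2 = 5.
Cage h needs two cells with product 3, leaving r1c4 = 1.
Cage d needs product 30, which forces r2c1 = 2.
1 is placed in row 2, which forces r2c4 = 3.
Column 4 now contains 1, so r3c4 = 2.
Column 1 now contains 2, so r4c1 = 1.
Cage g has product 12, leaving r4c2 = 2.
Cage g needs product 12, so r4c3 = 3.
The 4 cells of cage c must have product 120, which forces r4c4 = 4.
Column 1 now contains 1, leaving r5c1 = 4.
Column 2 now contains 2, leaving r5c2 = 1.
Row 5 already has 3, which forces r5c3 = 2.
Cage c has product 120, so r5c4 = 5.
Row 3 already has 2, so r3c3 = 1.
Filled in: 3 5 4 1 2 / 2 4 5 3 1 / 5 3 1 2 4 / 1 2 3 4 5 / 4 1 2 5 3.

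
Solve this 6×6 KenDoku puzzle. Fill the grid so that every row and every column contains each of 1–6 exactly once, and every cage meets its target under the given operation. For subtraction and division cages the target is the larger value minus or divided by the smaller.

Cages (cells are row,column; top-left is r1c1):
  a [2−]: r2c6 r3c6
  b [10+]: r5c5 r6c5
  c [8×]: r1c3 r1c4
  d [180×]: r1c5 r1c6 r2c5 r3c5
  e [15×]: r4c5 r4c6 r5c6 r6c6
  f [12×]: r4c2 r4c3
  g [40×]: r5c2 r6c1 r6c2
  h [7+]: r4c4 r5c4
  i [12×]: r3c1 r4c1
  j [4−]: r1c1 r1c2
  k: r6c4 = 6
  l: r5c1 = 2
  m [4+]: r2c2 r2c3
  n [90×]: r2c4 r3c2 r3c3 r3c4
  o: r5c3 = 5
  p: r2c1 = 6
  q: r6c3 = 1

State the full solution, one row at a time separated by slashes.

1 5 4 2 3 6 / 6 1 3 5 2 4 / 4 3 6 1 5 2 / 3 6 2 4 1 5 / 2 4 5 3 6 1 / 5 2 1 6 4 3

Cage p is a single given cell, which forces r2c1 = 6.
Cage e needs product 15, which forces r4c5 = 1.
Cage l is given, which forces r5c1 = 2.
Cage o is a single given cell, leaving r5c3 = 5.
Cage q is a single given cell; hence r6c3 = 1.
Cage k is given, leaving r6c4 = 6.
Row 6 now contains 6; hence r6c5 = 4.
The two cells of cage m must have sum 4, so r2c2 = 1.
Column 3 already has 1, which forces r2c3 = 3.
3 is placed in row 2, which forces r2c4 = 5.
5 is placed in row 2; hence r2c5 = 2.
Row 2 now contains 2, leaving r2c6 = 4.
5 is placed in row 5, which forces r5c2 = 4.
Row 5 now contains 4, so r5c4 = 3.
4 is placed in column 5, which forces r5c5 = 6.
Cage e has product 15, so r5c6 = 1.
Row 6 already has 4, leaving r6c1 = 5.
The 3 cells of cage g must have product 40, so r6c2 = 2.
Row 6 now contains 5, leaving r6c6 = 3.
Column 1 now contains 5, leaving r1c1 = 1.
1 is placed in column 2, leaving r1c2 = 5.
5 is placed in row 1, so r1c5 = 3.
Cage d has product 180, leaving r1c6 = 6.
Cage n needs product 90, which forces r3c2 = 3.
The 4 cells of cage n must have product 90; hence r3c3 = 6.
Cage n needs product 90, leaving r3c4 = 1.
3 is placed in column 5, leaving r3c5 = 5.
6 is placed in column 6, so r3c6 = 2.
Column 2 already has 3, which forces r4c2 = 6.
3 is placed in column 4; hence r4c4 = 4.
Column 6 now contains 3, which forces r4c6 = 5.
The two cells of cage c must have product 8, which forces r1c3 = 4.
Column 4 now contains 4, which forces r1c4 = 2.
3 is placed in row 3, so r3c1 = 4.
Row 4 already has 4, leaving r4c1 = 3.
Row 4 already has 4, leaving r4c3 = 2.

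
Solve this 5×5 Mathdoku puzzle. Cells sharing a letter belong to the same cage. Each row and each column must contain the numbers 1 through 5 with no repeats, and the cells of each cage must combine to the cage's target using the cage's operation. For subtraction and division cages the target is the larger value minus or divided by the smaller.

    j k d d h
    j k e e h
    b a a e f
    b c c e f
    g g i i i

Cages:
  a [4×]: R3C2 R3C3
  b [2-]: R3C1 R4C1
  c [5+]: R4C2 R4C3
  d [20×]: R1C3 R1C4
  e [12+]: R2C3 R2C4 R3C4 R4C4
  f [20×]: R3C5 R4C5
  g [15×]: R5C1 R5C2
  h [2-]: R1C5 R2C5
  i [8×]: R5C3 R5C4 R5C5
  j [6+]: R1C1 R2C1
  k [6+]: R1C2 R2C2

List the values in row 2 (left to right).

4 5 2 3 1

The only place for 3 in row 1 is R1C5.
Column 5 needs a 2, and only R5C5 is open for it.
In column 5, 1 can only go at R2C5, so R2C5 = 1.
R3C2 and R3C3 in row 3 are {1, 4}, leaving R3C5 = 5.
Cage f's pair has product 20; hence R4C5 = 4.
Cage b's pair has difference 2, leaving R3C1 = 3.
Row 3 now contains 3, which forces R3C4 = 2.
Column 1 now contains 3, leaving R5C1 = 5.
Row 5 now contains 5; hence R5C2 = 3.
The two cells of cage j must have sum 6; hence R1C1 = 2.
Row 1 now contains 2, which forces R1C2 = 1.
5 is placed in column 1, which forces R2C1 = 4.
Row 2 already has 4; hence R2C2 = 5.
Row 2 now contains 5, so R2C4 = 3.
Column 2 now contains 1, leaving R3C2 = 4.
Row 3 now contains 4, so R3C3 = 1.
5 is placed in column 1, which forces R4C1 = 1.
3 is placed in column 2, leaving R4C2 = 2.
Cage c's pair has sum 5, leaving R4C3 = 3.
1 is placed in row 4, leaving R4C4 = 5.
Column 3 now contains 1, which forces R5C3 = 4.
Row 5 already has 4; hence R5C4 = 1.
Column 3 already has 4; hence R1C3 = 5.
Column 4 now contains 5, leaving R1C4 = 4.
Row 2 now contains 3, which forces R2C3 = 2.
The full grid is 2 1 5 4 3 / 4 5 2 3 1 / 3 4 1 2 5 / 1 2 3 5 4 / 5 3 4 1 2.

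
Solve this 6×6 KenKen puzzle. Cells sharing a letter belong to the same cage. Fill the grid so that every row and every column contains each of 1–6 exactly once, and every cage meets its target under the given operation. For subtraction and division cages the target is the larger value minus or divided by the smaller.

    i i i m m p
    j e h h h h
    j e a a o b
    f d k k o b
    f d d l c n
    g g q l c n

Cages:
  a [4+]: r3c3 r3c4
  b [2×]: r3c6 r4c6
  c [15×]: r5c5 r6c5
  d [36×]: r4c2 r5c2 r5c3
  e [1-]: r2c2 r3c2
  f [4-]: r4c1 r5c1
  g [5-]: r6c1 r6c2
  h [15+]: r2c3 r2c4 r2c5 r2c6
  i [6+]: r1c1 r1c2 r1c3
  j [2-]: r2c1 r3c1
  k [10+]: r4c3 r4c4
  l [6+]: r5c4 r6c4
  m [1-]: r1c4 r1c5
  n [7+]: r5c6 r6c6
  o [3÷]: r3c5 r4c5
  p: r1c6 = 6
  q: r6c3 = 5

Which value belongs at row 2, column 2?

P is a freebie, which forces r1c6 = 6.
Cage q is given, which forces r6c3 = 5.
Row 6 already has 5, so r6c5 = 3.
3 is placed in column 5; hence r5c5 = 5.
Row 5 now contains 5, which forces r5c6 = 3.
Cage n's pair has sum 7, leaving r6c6 = 4.
Cage l needs two cells with sum 6, leaving r5c4 = 4.
4 is placed in row 6, leaving r6c4 = 2.
Cage k needs two cells with sum 10, which forces r4c3 = 4.
Column 4 already has 4, which forces r4c4 = 6.
Row 4 now contains 6; hence r4c5 = 2.
2 is placed in row 4, which forces r4c6 = 1.
2 is placed in column 5; hence r1c5 = 4.
2 is placed in column 5, so r3c5 = 6.
1 is placed in column 6, so r3c6 = 2.
2 is placed in row 4; hence r4c1 = 5.
Row 4 now contains 6, which forces r4c2 = 3.
The two cells of cage f must have difference 4, which forces r5c1 = 1.
1 is placed in column 1, so r6c1 = 6.
Row 6 now contains 6, so r6c2 = 1.
Cage i has sum 6, which forces r1c1 = 3.
Column 2 already has 1, which forces r1c2 = 2.
The 3 cells of cage i must have sum 6, so r1c3 = 1.
Row 1 already has 3, leaving r1c4 = 5.
Cage j's pair has difference 2, which forces r2c1 = 2.
Cage h has sum 15, which forces r2c3 = 6.
The 4 cells of cage h must have sum 15; hence r2c4 = 3.
Column 5 already has 6, so r2c5 = 1.
Column 6 already has 2; hence r2c6 = 5.
The two cells of cage j must have difference 2; hence r3c1 = 4.
4 is placed in row 3, leaving r3c2 = 5.
Column 3 now contains 1, so r3c3 = 3.
Column 4 now contains 3, leaving r3c4 = 1.
Column 2 already has 2, leaving r5c2 = 6.
Column 3 already has 6, leaving r5c3 = 2.
Row 2 now contains 5, so r2c2 = 4.
Filled in: 3 2 1 5 4 6 / 2 4 6 3 1 5 / 4 5 3 1 6 2 / 5 3 4 6 2 1 / 1 6 2 4 5 3 / 6 1 5 2 3 4.

4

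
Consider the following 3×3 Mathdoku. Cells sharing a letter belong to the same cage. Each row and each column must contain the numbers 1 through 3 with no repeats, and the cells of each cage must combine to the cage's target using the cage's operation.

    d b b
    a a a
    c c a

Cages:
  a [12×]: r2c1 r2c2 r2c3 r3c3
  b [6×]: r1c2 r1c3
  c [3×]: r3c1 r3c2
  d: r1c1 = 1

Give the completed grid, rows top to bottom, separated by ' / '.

D is a freebie, so r1c1 = 1.
Column 1 already has 1, leaving r3c1 = 3.
Row 3 now contains 3, which forces r3c2 = 1.
Cage a needs product 12, so r3c3 = 2.
Cage b's pair has product 6; hence r1c2 = 2.
2 is placed in column 3, so r1c3 = 3.
Column 1 now contains 3, so r2c1 = 2.
The 4 cells of cage a must have product 12, so r2c2 = 3.
Cage a needs product 12, which forces r2c3 = 1.

1 2 3 / 2 3 1 / 3 1 2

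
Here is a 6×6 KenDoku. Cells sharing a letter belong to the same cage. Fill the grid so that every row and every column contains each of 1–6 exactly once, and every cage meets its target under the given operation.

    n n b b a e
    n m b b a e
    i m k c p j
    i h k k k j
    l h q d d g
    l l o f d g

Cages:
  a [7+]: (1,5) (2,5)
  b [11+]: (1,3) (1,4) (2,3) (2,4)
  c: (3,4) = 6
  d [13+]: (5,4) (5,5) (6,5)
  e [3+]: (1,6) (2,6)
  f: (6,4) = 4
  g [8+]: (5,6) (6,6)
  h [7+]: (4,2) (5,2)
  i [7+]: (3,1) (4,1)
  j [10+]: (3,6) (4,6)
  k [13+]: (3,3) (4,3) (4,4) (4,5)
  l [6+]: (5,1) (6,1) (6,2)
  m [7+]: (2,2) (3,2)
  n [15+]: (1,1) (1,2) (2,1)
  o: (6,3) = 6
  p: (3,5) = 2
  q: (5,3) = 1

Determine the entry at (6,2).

Cage c is a single given cell; hence (3,4) = 6.
P is a freebie, leaving (3,5) = 2.
6 is placed in row 3; hence (3,6) = 4.
Column 6 already has 4, which forces (4,6) = 6.
Q is a freebie, which forces (5,3) = 1.
Cage o is given, leaving (6,3) = 6.
Cage f is a single given cell, leaving (6,4) = 4.
Cage d needs sum 13; hence (6,5) = 5.
5 is placed in row 6; hence (6,6) = 3.
Cage l has sum 6; hence (5,1) = 3.
Row 5 already has 3, which forces (5,5) = 6.
3 is placed in column 6, leaving (5,6) = 5.
Column 1 already has 3, which forces (3,1) = 5.
5 is placed in row 3, which forces (3,3) = 3.
Cage i needs two cells with sum 7, which forces (4,1) = 2.
Row 5 already has 5, leaving (5,4) = 2.
Column 1 now contains 2, leaving (6,1) = 1.
Row 6 already has 1; hence (6,2) = 2.
Cage n has sum 15, which forces (1,2) = 5.
5 is placed in row 1, so (1,3) = 2.
Row 1 now contains 2, so (1,6) = 1.
Cage m needs two cells with sum 7; hence (2,2) = 6.
Column 3 already has 2, so (2,3) = 5.
1 is placed in column 6; hence (2,6) = 2.
Row 3 already has 3, so (3,2) = 1.
The two cells of cage h must have sum 7; hence (4,2) = 3.
Column 3 now contains 5, so (4,3) = 4.
Row 4 already has 4, which forces (4,5) = 1.
Row 5 now contains 2, leaving (5,2) = 4.
Cage n needs sum 15; hence (1,1) = 6.
Row 1 already has 1, so (1,4) = 3.
Row 1 already has 3, leaving (1,5) = 4.
Row 2 already has 6, so (2,1) = 4.
The 4 cells of cage b must have sum 11; hence (2,4) = 1.
Column 5 now contains 4, so (2,5) = 3.
1 is placed in row 4, which forces (4,4) = 5.
Completed grid: 6 5 2 3 4 1 / 4 6 5 1 3 2 / 5 1 3 6 2 4 / 2 3 4 5 1 6 / 3 4 1 2 6 5 / 1 2 6 4 5 3.

2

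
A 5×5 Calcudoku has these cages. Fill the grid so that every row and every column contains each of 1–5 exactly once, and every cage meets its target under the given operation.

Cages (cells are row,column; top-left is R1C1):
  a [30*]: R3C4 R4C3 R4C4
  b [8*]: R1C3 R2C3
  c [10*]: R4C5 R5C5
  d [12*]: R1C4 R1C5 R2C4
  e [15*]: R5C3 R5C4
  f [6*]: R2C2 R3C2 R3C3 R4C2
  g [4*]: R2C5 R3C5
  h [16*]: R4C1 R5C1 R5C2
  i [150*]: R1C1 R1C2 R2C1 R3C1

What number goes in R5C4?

Cage i has product 150, leaving R1C2 = 5.
Cage f has product 6, leaving R3C3 = 1.
Row 3 now contains 1, which forces R3C5 = 4.
Column 5 already has 4, leaving R2C5 = 1.
Cage f has product 6, which forces R4C2 = 1.
Row 1 needs a 1, and only R1C4 is open for it.
Cage d needs product 12, leaving R1C5 = 3.
The 3 cells of cage d must have product 12, leaving R2C4 = 4.
Row 1 now contains 3, leaving R1C1 = 2.
Cage b's pair has product 8, which forces R1C3 = 4.
Row 2 now contains 4, which forces R2C3 = 2.
Column 1 already has 2, so R4C1 = 4.
4 is placed in column 1; hence R5C1 = 1.
Row 2 already has 2, so R2C2 = 3.
The 4 cells of cage f must have product 6; hence R3C2 = 2.
The 3 cells of cage h must have product 16; hence R5C2 = 4.
Row 2 now contains 3, so R2C1 = 5.
Cage i has product 150, leaving R3C1 = 3.
Row 3 now contains 3; hence R3C4 = 5.
Cage a needs product 30, so R4C4 = 2.
Row 4 now contains 2, which forces R4C5 = 5.
Column 4 now contains 5, so R5C4 = 3.
Column 5 now contains 5, so R5C5 = 2.
Row 4 already has 5; hence R4C3 = 3.
Row 5 now contains 3; hence R5C3 = 5.
Filled in: 2 5 4 1 3 / 5 3 2 4 1 / 3 2 1 5 4 / 4 1 3 2 5 / 1 4 5 3 2.

3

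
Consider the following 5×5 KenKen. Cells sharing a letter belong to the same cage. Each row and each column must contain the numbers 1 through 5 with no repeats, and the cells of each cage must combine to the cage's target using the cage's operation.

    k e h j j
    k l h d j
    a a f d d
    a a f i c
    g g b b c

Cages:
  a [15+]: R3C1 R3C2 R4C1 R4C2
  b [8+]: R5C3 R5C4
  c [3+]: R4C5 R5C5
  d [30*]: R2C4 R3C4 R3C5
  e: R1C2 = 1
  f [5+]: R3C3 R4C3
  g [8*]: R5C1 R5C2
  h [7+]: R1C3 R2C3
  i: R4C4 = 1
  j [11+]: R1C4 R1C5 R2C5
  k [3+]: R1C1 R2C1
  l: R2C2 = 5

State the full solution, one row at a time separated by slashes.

Cage e is a single given cell; hence R1C2 = 1.
L is a freebie, which forces R2C2 = 5.
Cage i is a single given cell; hence R4C4 = 1.
Row 4 already has 1, so R4C5 = 2.
2 is placed in column 5; hence R5C5 = 1.
Row 1 already has 1; hence R1C1 = 2.
Cage k needs two cells with sum 3, which forces R2C1 = 1.
2 is placed in column 1, leaving R5C1 = 4.
Row 5 now contains 4; hence R5C2 = 2.
In row 3, 1 can only go at R3C3, so R3C3 = 1.
Cage f needs two cells with sum 5, leaving R4C3 = 4.
Cage h needs two cells with sum 7, so R1C3 = 5.
Row 1 already has 5; hence R1C5 = 3.
Cage h's pair has sum 7, which forces R2C3 = 2.
Row 2 now contains 2, so R2C4 = 3.
Column 5 already has 3, leaving R2C5 = 4.
Cage a needs sum 15, leaving R3C1 = 3.
Cage a has sum 15, so R3C2 = 4.
Column 5 already has 3; hence R3C5 = 5.
The 4 cells of cage a must have sum 15, so R4C1 = 5.
Row 4 now contains 4, which forces R4C2 = 3.
Column 3 now contains 5; hence R5C3 = 3.
Column 4 already has 3, which forces R5C4 = 5.
Row 1 now contains 3, so R1C4 = 4.
Row 3 already has 5; hence R3C4 = 2.

2 1 5 4 3 / 1 5 2 3 4 / 3 4 1 2 5 / 5 3 4 1 2 / 4 2 3 5 1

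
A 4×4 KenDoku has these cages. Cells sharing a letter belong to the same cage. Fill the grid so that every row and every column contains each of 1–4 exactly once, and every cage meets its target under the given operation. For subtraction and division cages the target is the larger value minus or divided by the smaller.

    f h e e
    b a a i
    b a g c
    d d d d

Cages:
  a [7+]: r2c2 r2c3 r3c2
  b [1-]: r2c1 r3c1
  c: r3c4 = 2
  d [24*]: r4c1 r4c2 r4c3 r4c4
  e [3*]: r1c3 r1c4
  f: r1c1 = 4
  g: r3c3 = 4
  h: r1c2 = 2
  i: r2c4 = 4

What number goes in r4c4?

1

Cage f is given, which forces r1c1 = 4.
Cage h is a single given cell, which forces r1c2 = 2.
Cage i is a single given cell, which forces r2c4 = 4.
Cage g is a single given cell, leaving r3c3 = 4.
Cage c is given, leaving r3c4 = 2.
The two cells of cage b must have difference 1, which forces r2c1 = 2.
Cage a has sum 7; hence r2c2 = 1.
Cage a has sum 7, so r2c3 = 3.
Cage a needs sum 7, leaving r3c2 = 3.
Cage d needs product 24, leaving r4c2 = 4.
Column 3 already has 3, so r1c3 = 1.
Cage e needs two cells with product 3, which forces r1c4 = 3.
Row 3 already has 3; hence r3c1 = 1.
Column 1 now contains 1; hence r4c1 = 3.
Cage d has product 24, so r4c3 = 2.
Column 4 now contains 3, so r4c4 = 1.
Filled in: 4 2 1 3 / 2 1 3 4 / 1 3 4 2 / 3 4 2 1.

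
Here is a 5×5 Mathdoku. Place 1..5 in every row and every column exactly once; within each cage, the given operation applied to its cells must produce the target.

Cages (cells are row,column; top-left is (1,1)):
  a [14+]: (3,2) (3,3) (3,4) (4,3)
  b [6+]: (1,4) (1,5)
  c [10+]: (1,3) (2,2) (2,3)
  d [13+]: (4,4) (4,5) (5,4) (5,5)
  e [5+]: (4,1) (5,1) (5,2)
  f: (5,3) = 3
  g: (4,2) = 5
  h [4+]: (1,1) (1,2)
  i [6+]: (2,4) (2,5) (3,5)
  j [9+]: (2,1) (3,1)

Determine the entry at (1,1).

3

Cage g is a single given cell, which forces (4,2) = 5.
F is a freebie, so (5,3) = 3.
Cage e needs sum 5, leaving (4,1) = 2.
Row 4 already has 2, so (4,3) = 4.
Row 5 now contains 3, so (5,1) = 1.
Cage e has sum 5, leaving (5,2) = 2.
1 is placed in column 1, which forces (1,1) = 3.
Cage h needs two cells with sum 4; hence (1,2) = 1.
Row 1 needs a 5, and only (1,3) is open for it.
Cage a needs sum 14; hence (3,4) = 5.
Column 4 now contains 5, so (5,4) = 4.
Row 5 now contains 4; hence (5,5) = 5.
Column 4 already has 4, which forces (1,4) = 2.
Cage b needs two cells with sum 6, leaving (1,5) = 4.
The two cells of cage j must have sum 9, so (2,1) = 5.
5 is placed in row 3; hence (3,1) = 4.
Row 3 already has 4, leaving (3,2) = 3.
3 is placed in column 2; hence (2,2) = 4.
Cage c has sum 10; hence (2,3) = 1.
Row 2 already has 1, which forces (2,4) = 3.
Row 2 already has 3, leaving (2,5) = 2.
Cage a needs sum 14, leaving (3,3) = 2.
Column 5 now contains 2, so (3,5) = 1.
Column 4 already has 3; hence (4,4) = 1.
Column 5 now contains 1, leaving (4,5) = 3.
Completed grid: 3 1 5 2 4 / 5 4 1 3 2 / 4 3 2 5 1 / 2 5 4 1 3 / 1 2 3 4 5.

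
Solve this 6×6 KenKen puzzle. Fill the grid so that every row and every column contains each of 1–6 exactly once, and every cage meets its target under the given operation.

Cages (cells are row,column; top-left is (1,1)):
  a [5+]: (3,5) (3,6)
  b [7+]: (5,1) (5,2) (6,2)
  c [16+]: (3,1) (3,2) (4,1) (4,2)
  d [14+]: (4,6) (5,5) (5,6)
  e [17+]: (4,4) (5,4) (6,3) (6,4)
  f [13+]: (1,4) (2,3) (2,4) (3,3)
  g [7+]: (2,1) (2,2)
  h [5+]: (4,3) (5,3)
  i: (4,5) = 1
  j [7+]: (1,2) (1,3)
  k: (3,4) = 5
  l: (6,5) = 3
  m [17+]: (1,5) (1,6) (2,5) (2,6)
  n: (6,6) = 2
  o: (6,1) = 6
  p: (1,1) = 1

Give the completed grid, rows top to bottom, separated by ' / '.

Cage p is given; hence (1,1) = 1.
Cage k is given, which forces (3,4) = 5.
I is a freebie, which forces (4,5) = 1.
O is a freebie, so (6,1) = 6.
Cage l is given; hence (6,5) = 3.
Cage n is a single given cell, which forces (6,6) = 2.
The 4 cells of cage e must have sum 17; hence (6,3) = 5.
Cage e has sum 17; hence (6,4) = 4.
4 is placed in row 6; hence (6,2) = 1.
In row 5, 1 can only go at (5,3), so (5,3) = 1.
The two cells of cage h must have sum 5; hence (4,3) = 4.
Row 3 needs a 1, and only (3,6) is open for it.
The two cells of cage a must have sum 5, leaving (3,5) = 4.
Row 2 needs a 1, and only (2,4) is open for it.
Cage f has sum 13, which forces (1,4) = 3.
Cage j's pair has sum 7, leaving (1,2) = 5.
Row 1 now contains 3, which forces (1,3) = 2.
Row 1 now contains 2, leaving (1,5) = 6.
6 is placed in row 1, leaving (1,6) = 4.
Column 5 now contains 6, so (5,5) = 5.
Column 5 now contains 5, so (2,5) = 2.
Cage m has sum 17; hence (2,6) = 5.
The 4 cells of cage c must have sum 16, so (4,1) = 5.
In row 2, 6 can only go at (2,3), so (2,3) = 6.
6 is placed in column 3, so (3,3) = 3.
3 is placed in row 3, leaving (3,1) = 2.
The 4 cells of cage c must have sum 16, which forces (3,2) = 6.
The 4 cells of cage c must have sum 16, so (4,2) = 3.
3 is placed in row 4, which forces (4,6) = 6.
Column 1 now contains 2, leaving (5,1) = 4.
Row 5 now contains 4, which forces (5,2) = 2.
Row 5 already has 2; hence (5,4) = 6.
Column 6 now contains 6, leaving (5,6) = 3.
Column 1 now contains 4, which forces (2,1) = 3.
3 is placed in column 2, which forces (2,2) = 4.
6 is placed in row 4, which forces (4,4) = 2.

1 5 2 3 6 4 / 3 4 6 1 2 5 / 2 6 3 5 4 1 / 5 3 4 2 1 6 / 4 2 1 6 5 3 / 6 1 5 4 3 2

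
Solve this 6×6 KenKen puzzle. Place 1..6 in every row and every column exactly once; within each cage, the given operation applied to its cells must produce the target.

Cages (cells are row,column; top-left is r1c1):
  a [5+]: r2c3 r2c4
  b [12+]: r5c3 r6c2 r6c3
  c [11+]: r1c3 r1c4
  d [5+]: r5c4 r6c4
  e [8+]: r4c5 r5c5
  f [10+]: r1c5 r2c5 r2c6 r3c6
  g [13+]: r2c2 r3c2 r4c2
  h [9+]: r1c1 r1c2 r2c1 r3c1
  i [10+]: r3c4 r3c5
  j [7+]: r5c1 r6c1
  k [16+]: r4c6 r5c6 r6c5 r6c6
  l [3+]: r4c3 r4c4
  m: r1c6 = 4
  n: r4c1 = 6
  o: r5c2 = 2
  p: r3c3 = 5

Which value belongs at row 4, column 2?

4

Cage m is a single given cell, so r1c6 = 4.
P is a freebie, which forces r3c3 = 5.
N is a freebie, so r4c1 = 6.
Cage o is given, which forces r5c2 = 2.
Column 3 already has 5; hence r1c3 = 6.
The two cells of cage c must have sum 11; hence r1c4 = 5.
Row 4 needs a 4, and only r4c2 is open for it.
The only place for 1 in column 2 is r1c2.
In row 3, 2 can only go at r3c6, so r3c6 = 2.
In row 2, 6 can only go at r2c2, so r2c2 = 6.
Column 2 now contains 6; hence r3c2 = 3.
Column 2 now contains 6; hence r6c2 = 5.
Row 3 needs a 1, and only r3c1 is open for it.
The only place for 6 in column 4 is r3c4.
6 is placed in row 3, leaving r3c5 = 4.
In row 5, 1 can only go at r5c4, so r5c4 = 1.
Cage l needs two cells with sum 3; hence r4c3 = 1.
Column 4 already has 1, which forces r4c4 = 2.
The two cells of cage d must have sum 5, which forces r6c4 = 4.
The two cells of cage a must have sum 5; hence r2c3 = 2.
Column 4 now contains 4, so r2c4 = 3.
Cage b has sum 12; hence r5c3 = 4.
Row 6 now contains 4; hence r6c3 = 3.
The 4 cells of cage f must have sum 10; hence r1c5 = 2.
4 is placed in row 5, so r5c1 = 5.
Row 5 now contains 5, leaving r5c5 = 3.
3 is placed in row 5, which forces r5c6 = 6.
3 is placed in row 6, leaving r6c1 = 2.
2 is placed in column 5, so r6c5 = 6.
Column 6 already has 6, which forces r6c6 = 1.
2 is placed in row 1; hence r1c1 = 3.
Column 1 already has 5; hence r2c1 = 4.
Cage f needs sum 10, so r2c5 = 1.
Column 6 now contains 1, leaving r2c6 = 5.
Column 5 already has 3, leaving r4c5 = 5.
Cage k needs sum 16, which forces r4c6 = 3.
The full grid is 3 1 6 5 2 4 / 4 6 2 3 1 5 / 1 3 5 6 4 2 / 6 4 1 2 5 3 / 5 2 4 1 3 6 / 2 5 3 4 6 1.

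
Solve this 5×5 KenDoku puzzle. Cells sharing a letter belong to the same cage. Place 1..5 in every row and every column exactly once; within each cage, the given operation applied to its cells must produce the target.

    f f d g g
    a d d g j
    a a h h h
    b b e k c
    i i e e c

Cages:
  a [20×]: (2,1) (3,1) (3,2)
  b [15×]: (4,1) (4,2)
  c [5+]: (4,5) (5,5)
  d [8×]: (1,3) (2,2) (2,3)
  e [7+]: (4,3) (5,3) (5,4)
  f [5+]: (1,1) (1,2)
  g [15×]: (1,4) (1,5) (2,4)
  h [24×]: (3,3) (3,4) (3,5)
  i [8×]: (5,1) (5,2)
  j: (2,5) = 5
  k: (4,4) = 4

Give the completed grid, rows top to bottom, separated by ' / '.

Cage j is given, leaving (2,5) = 5.
Cage k is given, so (4,4) = 4.
The 3 cells of cage g must have product 15, leaving (1,4) = 5.
Row 2 needs a 3, and only (2,4) is open for it.
Cage g needs product 15; hence (1,5) = 1.
Column 4 now contains 3, so (3,4) = 2.
2 is placed in column 4; hence (5,4) = 1.
In row 1, 4 can only go at (1,3), so (1,3) = 4.
4 is placed in column 3, which forces (3,3) = 3.
Cage h needs product 24, so (3,5) = 4.
Cage e has sum 7, leaving (4,3) = 1.
4 is placed in column 3, leaving (5,3) = 5.
Cage a has product 20; hence (2,1) = 4.
Cage d needs product 8, so (2,2) = 1.
Column 3 now contains 1; hence (2,3) = 2.
1 is placed in column 2, which forces (3,2) = 5.
5 is placed in column 2, which forces (4,2) = 3.
3 is placed in row 4, which forces (4,5) = 2.
4 is placed in column 1, which forces (5,1) = 2.
Row 5 already has 2, so (5,2) = 4.
Column 5 already has 2; hence (5,5) = 3.
Column 1 already has 2, so (1,1) = 3.
Column 2 now contains 3, so (1,2) = 2.
Row 3 already has 5, leaving (3,1) = 1.
3 is placed in row 4, so (4,1) = 5.

3 2 4 5 1 / 4 1 2 3 5 / 1 5 3 2 4 / 5 3 1 4 2 / 2 4 5 1 3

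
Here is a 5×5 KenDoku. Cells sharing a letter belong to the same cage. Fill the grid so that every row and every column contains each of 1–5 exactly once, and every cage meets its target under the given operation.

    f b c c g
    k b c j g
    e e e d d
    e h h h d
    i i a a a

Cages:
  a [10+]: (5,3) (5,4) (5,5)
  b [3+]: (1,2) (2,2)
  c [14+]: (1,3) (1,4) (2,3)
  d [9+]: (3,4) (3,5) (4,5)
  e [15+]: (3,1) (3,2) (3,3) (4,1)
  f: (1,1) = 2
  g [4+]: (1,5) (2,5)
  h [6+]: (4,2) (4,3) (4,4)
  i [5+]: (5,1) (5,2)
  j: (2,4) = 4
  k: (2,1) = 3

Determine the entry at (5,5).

F is a freebie, which forces (1,1) = 2.
Row 1 already has 2, so (1,2) = 1.
The 3 cells of cage c must have sum 14, which forces (1,3) = 4.
Cage c needs sum 14; hence (1,4) = 5.
Row 1 now contains 1, which forces (1,5) = 3.
Cage k is a single given cell, which forces (2,1) = 3.
Column 2 already has 1, so (2,2) = 2.
Cage c has sum 14, leaving (2,3) = 5.
Cage j is a single given cell; hence (2,4) = 4.
Column 5 already has 3; hence (2,5) = 1.
Column 2 already has 2, so (4,2) = 3.
Column 2 already has 3; hence (5,2) = 4.
Cage e needs sum 15, which forces (3,1) = 4.
4 is placed in column 2, leaving (3,2) = 5.
Cage e has sum 15, so (3,3) = 1.
5 is placed in row 3, leaving (3,5) = 2.
Cage e has sum 15, which forces (4,1) = 5.
1 is placed in column 3, which forces (4,3) = 2.
2 is placed in row 4, so (4,4) = 1.
Column 5 now contains 2, so (4,5) = 4.
4 is placed in row 5, which forces (5,1) = 1.
Column 3 already has 2; hence (5,3) = 3.
Row 5 now contains 3, which forces (5,4) = 2.
Cage a needs sum 10, which forces (5,5) = 5.
Row 3 now contains 2, leaving (3,4) = 3.
Filled in: 2 1 4 5 3 / 3 2 5 4 1 / 4 5 1 3 2 / 5 3 2 1 4 / 1 4 3 2 5.

5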